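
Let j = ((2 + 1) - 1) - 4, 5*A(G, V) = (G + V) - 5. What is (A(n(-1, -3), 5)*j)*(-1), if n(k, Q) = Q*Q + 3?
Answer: 24/5 ≈ 4.8000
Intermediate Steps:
n(k, Q) = 3 + Q² (n(k, Q) = Q² + 3 = 3 + Q²)
A(G, V) = -1 + G/5 + V/5 (A(G, V) = ((G + V) - 5)/5 = (-5 + G + V)/5 = -1 + G/5 + V/5)
j = -2 (j = (3 - 1) - 4 = 2 - 4 = -2)
(A(n(-1, -3), 5)*j)*(-1) = ((-1 + (3 + (-3)²)/5 + (⅕)*5)*(-2))*(-1) = ((-1 + (3 + 9)/5 + 1)*(-2))*(-1) = ((-1 + (⅕)*12 + 1)*(-2))*(-1) = ((-1 + 12/5 + 1)*(-2))*(-1) = ((12/5)*(-2))*(-1) = -24/5*(-1) = 24/5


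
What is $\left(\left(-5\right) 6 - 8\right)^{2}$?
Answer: $1444$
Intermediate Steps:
$\left(\left(-5\right) 6 - 8\right)^{2} = \left(-30 - 8\right)^{2} = \left(-38\right)^{2} = 1444$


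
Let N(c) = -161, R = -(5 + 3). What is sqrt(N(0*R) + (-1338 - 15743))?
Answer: I*sqrt(17242) ≈ 131.31*I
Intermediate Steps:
R = -8 (R = -1*8 = -8)
sqrt(N(0*R) + (-1338 - 15743)) = sqrt(-161 + (-1338 - 15743)) = sqrt(-161 - 17081) = sqrt(-17242) = I*sqrt(17242)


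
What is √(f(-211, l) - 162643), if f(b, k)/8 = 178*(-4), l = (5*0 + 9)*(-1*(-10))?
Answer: I*√168339 ≈ 410.29*I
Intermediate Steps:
l = 90 (l = (0 + 9)*10 = 9*10 = 90)
f(b, k) = -5696 (f(b, k) = 8*(178*(-4)) = 8*(-712) = -5696)
√(f(-211, l) - 162643) = √(-5696 - 162643) = √(-168339) = I*√168339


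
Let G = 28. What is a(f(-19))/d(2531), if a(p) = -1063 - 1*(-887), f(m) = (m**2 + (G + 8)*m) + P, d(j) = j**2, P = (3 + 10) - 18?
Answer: -176/6405961 ≈ -2.7474e-5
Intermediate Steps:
P = -5 (P = 13 - 18 = -5)
f(m) = -5 + m**2 + 36*m (f(m) = (m**2 + (28 + 8)*m) - 5 = (m**2 + 36*m) - 5 = -5 + m**2 + 36*m)
a(p) = -176 (a(p) = -1063 + 887 = -176)
a(f(-19))/d(2531) = -176/(2531**2) = -176/6405961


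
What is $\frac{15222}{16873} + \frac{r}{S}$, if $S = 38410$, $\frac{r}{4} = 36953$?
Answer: $\frac{1539354448}{324045965} \approx 4.7504$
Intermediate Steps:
$r = 147812$ ($r = 4 \cdot 36953 = 147812$)
$\frac{15222}{16873} + \frac{r}{S} = \frac{15222}{16873} + \frac{147812}{38410} = 15222 \cdot \frac{1}{16873} + 147812 \cdot \frac{1}{38410} = \frac{15222}{16873} + \frac{73906}{19205} = \frac{1539354448}{324045965}$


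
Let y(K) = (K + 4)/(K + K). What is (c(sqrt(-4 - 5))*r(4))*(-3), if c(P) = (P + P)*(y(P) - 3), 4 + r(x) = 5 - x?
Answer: 36 - 135*I ≈ 36.0 - 135.0*I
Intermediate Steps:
r(x) = 1 - x (r(x) = -4 + (5 - x) = 1 - x)
y(K) = (4 + K)/(2*K) (y(K) = (4 + K)/((2*K)) = (4 + K)*(1/(2*K)) = (4 + K)/(2*K))
c(P) = 2*P*(-3 + (4 + P)/(2*P)) (c(P) = (P + P)*((4 + P)/(2*P) - 3) = (2*P)*(-3 + (4 + P)/(2*P)) = 2*P*(-3 + (4 + P)/(2*P)))
(c(sqrt(-4 - 5))*r(4))*(-3) = ((4 - 5*sqrt(-4 - 5))*(1 - 1*4))*(-3) = ((4 - 15*I)*(1 - 4))*(-3) = ((4 - 15*I)*(-3))*(-3) = (-12 + 45*I)*(-3) = 36 - 135*I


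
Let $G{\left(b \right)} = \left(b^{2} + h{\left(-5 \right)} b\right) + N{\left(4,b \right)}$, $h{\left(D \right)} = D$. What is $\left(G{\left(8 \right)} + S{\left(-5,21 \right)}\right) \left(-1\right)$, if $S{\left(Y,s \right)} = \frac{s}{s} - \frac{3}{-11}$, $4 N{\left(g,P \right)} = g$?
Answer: $- \frac{289}{11} \approx -26.273$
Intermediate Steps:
$N{\left(g,P \right)} = \frac{g}{4}$
$S{\left(Y,s \right)} = \frac{14}{11}$ ($S{\left(Y,s \right)} = 1 - - \frac{3}{11} = 1 + \frac{3}{11} = \frac{14}{11}$)
$G{\left(b \right)} = 1 + b^{2} - 5 b$ ($G{\left(b \right)} = \left(b^{2} - 5 b\right) + \frac{1}{4} \cdot 4 = \left(b^{2} - 5 b\right) + 1 = 1 + b^{2} - 5 b$)
$\left(G{\left(8 \right)} + S{\left(-5,21 \right)}\right) \left(-1\right) = \left(\left(1 + 8^{2} - 40\right) + \frac{14}{11}\right) \left(-1\right) = \left(\left(1 + 64 - 40\right) + \frac{14}{11}\right) \left(-1\right) = \left(25 + \frac{14}{11}\right) \left(-1\right) = \frac{289}{11} \left(-1\right) = - \frac{289}{11}$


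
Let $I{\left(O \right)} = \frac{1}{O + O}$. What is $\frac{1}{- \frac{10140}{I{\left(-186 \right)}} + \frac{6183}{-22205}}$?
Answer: $\frac{22205}{83759030217} \approx 2.6511 \cdot 10^{-7}$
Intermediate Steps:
$I{\left(O \right)} = \frac{1}{2 O}$
$\frac{1}{- \frac{10140}{I{\left(-186 \right)}} + \frac{6183}{-22205}} = \frac{1}{- \frac{10140}{\frac{1}{2} \frac{1}{-186}} + \frac{6183}{-22205}} = \frac{1}{- \frac{10140}{\frac{1}{2} \left(- \frac{1}{186}\right)} + 6183 \left(- \frac{1}{22205}\right)} = \frac{1}{- \frac{10140}{- \frac{1}{372}} - \frac{6183}{22205}} = \frac{1}{\left(-10140\right) \left(-372\right) - \frac{6183}{22205}} = \frac{1}{3772080 - \frac{6183}{22205}} = \frac{1}{\frac{83759030217}{22205}} = \frac{22205}{83759030217}$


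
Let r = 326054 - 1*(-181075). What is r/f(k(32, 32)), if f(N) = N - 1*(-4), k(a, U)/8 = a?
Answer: 507129/260 ≈ 1950.5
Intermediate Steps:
k(a, U) = 8*a
f(N) = 4 + N (f(N) = N + 4 = 4 + N)
r = 507129 (r = 326054 + 181075 = 507129)
r/f(k(32, 32)) = 507129/(4 + 8*32) = 507129/(4 + 256) = 507129/260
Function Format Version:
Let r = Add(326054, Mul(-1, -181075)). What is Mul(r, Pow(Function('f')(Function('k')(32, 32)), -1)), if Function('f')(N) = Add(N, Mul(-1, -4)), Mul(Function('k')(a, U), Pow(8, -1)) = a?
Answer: Rational(507129, 260) ≈ 1950.5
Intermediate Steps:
Function('k')(a, U) = Mul(8, a)
Function('f')(N) = Add(4, N) (Function('f')(N) = Add(N, 4) = Add(4, N))
r = 507129 (r = Add(326054, 181075) = 507129)
Mul(r, Pow(Function('f')(Function('k')(32, 32)), -1)) = Mul(507129, Pow(Add(4, Mul(8, 32)), -1)) = Mul(507129, Pow(Add(4, 256), -1)) = Mul(507129, Pow(260, -1)) = Mul(507129, Rational(1, 260)) = Rational(507129, 260)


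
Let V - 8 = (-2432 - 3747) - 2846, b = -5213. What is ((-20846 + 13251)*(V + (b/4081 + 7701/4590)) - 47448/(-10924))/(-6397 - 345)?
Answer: -1962607031134691/193219746588 ≈ -10157.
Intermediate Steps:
V = -9017 (V = 8 + ((-2432 - 3747) - 2846) = 8 + (-6179 - 2846) = 8 - 9025 = -9017)
((-20846 + 13251)*(V + (b/4081 + 7701/4590)) - 47448/(-10924))/(-6397 - 345) = ((-20846 + 13251)*(-9017 + (-5213/4081 + 7701/4590)) - 47448/(-10924))/(-6397 - 345) = (-7595*(-9017 + (-5213*1/4081 + 7701*(1/4590))) - 47448*(-1/10924))/(-6742) = (-7595*(-9017 + (-5213/4081 + 151/90)) + 11862/2731)*(-1/6742) = (-7595*(-9017 + 147061/367290) + 11862/2731)*(-1/6742) = (-7595*(-3311706869/367290) + 11862/2731)*(-1/6742) = (718640390573/10494 + 11862/2731)*(-1/6742) = (1962607031134691/28659114)*(-1/6742) = -1962607031134691/193219746588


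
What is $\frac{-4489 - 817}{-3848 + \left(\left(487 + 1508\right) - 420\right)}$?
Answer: $\frac{5306}{2273} \approx 2.3344$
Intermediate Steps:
$\frac{-4489 - 817}{-3848 + \left(\left(487 + 1508\right) - 420\right)} = - \frac{5306}{-3848 + \left(1995 - 420\right)} = - \frac{5306}{-3848 + 1575} = - \frac{5306}{-2273} = \left(-5306\right) \left(- \frac{1}{2273}\right) = \frac{5306}{2273}$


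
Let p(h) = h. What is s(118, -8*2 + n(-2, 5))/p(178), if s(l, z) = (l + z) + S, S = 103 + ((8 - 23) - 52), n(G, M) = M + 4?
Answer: 147/178 ≈ 0.82584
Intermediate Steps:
n(G, M) = 4 + M
S = 36 (S = 103 + (-15 - 52) = 103 - 67 = 36)
s(l, z) = 36 + l + z (s(l, z) = (l + z) + 36 = 36 + l + z)
s(118, -8*2 + n(-2, 5))/p(178) = (36 + 118 + (-8*2 + (4 + 5)))/178 = (36 + 118 + (-16 + 9))*(1/178) = (36 + 118 - 7)*(1/178) = 147*(1/178) = 147/178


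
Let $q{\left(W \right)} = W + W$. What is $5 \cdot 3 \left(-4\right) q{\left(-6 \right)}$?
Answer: $720$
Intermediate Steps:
$q{\left(W \right)} = 2 W$
$5 \cdot 3 \left(-4\right) q{\left(-6 \right)} = 5 \cdot 3 \left(-4\right) 2 \left(-6\right) = 5 \left(-12\right) \left(-12\right) = \left(-60\right) \left(-12\right) = 720$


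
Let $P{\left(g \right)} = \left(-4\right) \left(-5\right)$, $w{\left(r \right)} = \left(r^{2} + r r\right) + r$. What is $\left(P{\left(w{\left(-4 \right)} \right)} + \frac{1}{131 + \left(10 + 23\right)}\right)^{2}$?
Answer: $\frac{10764961}{26896} \approx 400.24$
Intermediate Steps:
$w{\left(r \right)} = r + 2 r^{2}$ ($w{\left(r \right)} = \left(r^{2} + r^{2}\right) + r = 2 r^{2} + r = r + 2 r^{2}$)
$P{\left(g \right)} = 20$
$\left(P{\left(w{\left(-4 \right)} \right)} + \frac{1}{131 + \left(10 + 23\right)}\right)^{2} = \left(20 + \frac{1}{131 + \left(10 + 23\right)}\right)^{2} = \left(20 + \frac{1}{131 + 33}\right)^{2} = \left(20 + \frac{1}{164}\right)^{2} = \left(\frac{3281}{164}\right)^{2} = \frac{10764961}{26896}$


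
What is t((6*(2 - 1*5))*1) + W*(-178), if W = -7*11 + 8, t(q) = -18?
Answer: 12264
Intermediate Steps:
W = -69 (W = -77 + 8 = -69)
t((6*(2 - 1*5))*1) + W*(-178) = -18 - 69*(-178) = -18 + 12282 = 12264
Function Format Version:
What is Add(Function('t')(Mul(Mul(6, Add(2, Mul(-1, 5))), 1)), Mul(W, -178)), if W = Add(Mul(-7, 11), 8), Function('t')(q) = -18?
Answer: 12264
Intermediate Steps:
W = -69 (W = Add(-77, 8) = -69)
Add(Function('t')(Mul(Mul(6, Add(2, Mul(-1, 5))), 1)), Mul(W, -178)) = Add(-18, Mul(-69, -178)) = Add(-18, 12282) = 12264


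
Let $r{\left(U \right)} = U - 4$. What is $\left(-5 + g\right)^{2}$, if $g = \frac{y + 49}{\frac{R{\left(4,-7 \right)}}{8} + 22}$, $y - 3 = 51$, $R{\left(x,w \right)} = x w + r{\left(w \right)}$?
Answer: $\frac{19321}{18769} \approx 1.0294$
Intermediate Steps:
$r{\left(U \right)} = -4 + U$
$R{\left(x,w \right)} = -4 + w + w x$ ($R{\left(x,w \right)} = x w + \left(-4 + w\right) = w x + \left(-4 + w\right) = -4 + w + w x$)
$y = 54$ ($y = 3 + 51 = 54$)
$g = \frac{824}{137}$ ($g = \frac{54 + 49}{\frac{-4 - 7 - 28}{8} + 22} = \frac{103}{\left(-4 - 7 - 28\right) \frac{1}{8} + 22} = \frac{103}{\left(-39\right) \frac{1}{8} + 22} = \frac{103}{- \frac{39}{8} + 22} = \frac{103}{\frac{137}{8}} = 103 \cdot \frac{8}{137} = \frac{824}{137} \approx 6.0146$)
$\left(-5 + g\right)^{2} = \left(-5 + \frac{824}{137}\right)^{2} = \left(\frac{139}{137}\right)^{2} = \frac{19321}{18769}$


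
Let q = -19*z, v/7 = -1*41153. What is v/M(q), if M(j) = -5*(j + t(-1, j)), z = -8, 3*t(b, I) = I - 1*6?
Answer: 123459/430 ≈ 287.11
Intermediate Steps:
t(b, I) = -2 + I/3 (t(b, I) = (I - 1*6)/3 = (I - 6)/3 = (-6 + I)/3 = -2 + I/3)
v = -288071 (v = 7*(-1*41153) = 7*(-41153) = -288071)
q = 152 (q = -19*(-8) = 152)
M(j) = 10 - 20*j/3 (M(j) = -5*(j + (-2 + j/3)) = -5*(-2 + 4*j/3) = 10 - 20*j/3)
v/M(q) = -288071/(10 - 20/3*152) = -288071/(10 - 3040/3) = -288071/(-3010/3) = -288071*(-3/3010) = 123459/430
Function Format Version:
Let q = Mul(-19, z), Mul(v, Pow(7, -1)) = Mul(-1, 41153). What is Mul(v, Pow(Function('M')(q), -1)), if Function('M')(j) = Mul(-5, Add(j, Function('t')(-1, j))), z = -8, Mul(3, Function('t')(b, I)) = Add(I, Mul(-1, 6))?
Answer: Rational(123459, 430) ≈ 287.11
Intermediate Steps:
Function('t')(b, I) = Add(-2, Mul(Rational(1, 3), I)) (Function('t')(b, I) = Mul(Rational(1, 3), Add(I, Mul(-1, 6))) = Mul(Rational(1, 3), Add(I, -6)) = Mul(Rational(1, 3), Add(-6, I)) = Add(-2, Mul(Rational(1, 3), I)))
v = -288071 (v = Mul(7, Mul(-1, 41153)) = Mul(7, -41153) = -288071)
q = 152 (q = Mul(-19, -8) = 152)
Function('M')(j) = Add(10, Mul(Rational(-20, 3), j)) (Function('M')(j) = Mul(-5, Add(j, Add(-2, Mul(Rational(1, 3), j)))) = Mul(-5, Add(-2, Mul(Rational(4, 3), j))) = Add(10, Mul(Rational(-20, 3), j)))
Mul(v, Pow(Function('M')(q), -1)) = Mul(-288071, Pow(Add(10, Mul(Rational(-20, 3), 152)), -1)) = Mul(-288071, Pow(Add(10, Rational(-3040, 3)), -1)) = Mul(-288071, Pow(Rational(-3010, 3), -1)) = Mul(-288071, Rational(-3, 3010)) = Rational(123459, 430)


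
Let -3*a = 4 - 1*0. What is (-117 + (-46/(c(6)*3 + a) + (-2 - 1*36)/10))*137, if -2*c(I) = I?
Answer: -2470658/155 ≈ -15940.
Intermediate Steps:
a = -4/3 (a = -(4 - 1*0)/3 = -(4 + 0)/3 = -⅓*4 = -4/3 ≈ -1.3333)
c(I) = -I/2
(-117 + (-46/(c(6)*3 + a) + (-2 - 1*36)/10))*137 = (-117 + (-46/(-½*6*3 - 4/3) + (-2 - 1*36)/10))*137 = (-117 + (-46/(-3*3 - 4/3) + (-2 - 36)*(⅒)))*137 = (-117 + (-46/(-9 - 4/3) - 38*⅒))*137 = (-117 + (-46/(-31/3) - 19/5))*137 = (-117 + (-46*(-3/31) - 19/5))*137 = (-117 + (138/31 - 19/5))*137 = (-117 + 101/155)*137 = -18034/155*137 = -2470658/155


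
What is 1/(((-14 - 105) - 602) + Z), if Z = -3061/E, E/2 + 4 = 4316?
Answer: -8624/6220965 ≈ -0.0013863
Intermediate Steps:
E = 8624 (E = -8 + 2*4316 = -8 + 8632 = 8624)
Z = -3061/8624 ≈ -0.35494
1/(((-14 - 105) - 602) + Z) = 1/(((-14 - 105) - 602) - 3061/8624) = 1/((-119 - 602) - 3061/8624) = 1/(-721 - 3061/8624) = 1/(-6220965/8624) = -8624/6220965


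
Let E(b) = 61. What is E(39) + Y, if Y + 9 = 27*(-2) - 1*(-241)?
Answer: 239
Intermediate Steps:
Y = 178 (Y = -9 + (27*(-2) - 1*(-241)) = -9 + (-54 + 241) = -9 + 187 = 178)
E(39) + Y = 61 + 178 = 239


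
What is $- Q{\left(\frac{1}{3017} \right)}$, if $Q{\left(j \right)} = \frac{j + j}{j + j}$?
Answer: $-1$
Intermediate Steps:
$Q{\left(j \right)} = 1$ ($Q{\left(j \right)} = \frac{2 j}{2 j} = 2 j \frac{1}{2 j} = 1$)
$- Q{\left(\frac{1}{3017} \right)} = \left(-1\right) 1 = -1$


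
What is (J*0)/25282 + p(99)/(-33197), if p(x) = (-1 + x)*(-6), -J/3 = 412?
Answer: 588/33197 ≈ 0.017712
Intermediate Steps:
J = -1236 (J = -3*412 = -1236)
p(x) = 6 - 6*x
(J*0)/25282 + p(99)/(-33197) = -1236*0/25282 + (6 - 6*99)/(-33197) = 0*(1/25282) + (6 - 594)*(-1/33197) = 0 - 588*(-1/33197) = 0 + 588/33197 = 588/33197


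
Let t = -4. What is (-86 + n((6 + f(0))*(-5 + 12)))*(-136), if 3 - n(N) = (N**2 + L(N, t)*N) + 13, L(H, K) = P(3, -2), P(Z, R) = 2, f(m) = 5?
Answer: 840344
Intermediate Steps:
L(H, K) = 2
n(N) = -10 - N**2 - 2*N (n(N) = 3 - ((N**2 + 2*N) + 13) = 3 - (13 + N**2 + 2*N) = 3 + (-13 - N**2 - 2*N) = -10 - N**2 - 2*N)
(-86 + n((6 + f(0))*(-5 + 12)))*(-136) = (-86 + (-10 - ((6 + 5)*(-5 + 12))**2 - 2*(6 + 5)*(-5 + 12)))*(-136) = (-86 + (-10 - (11*7)**2 - 22*7))*(-136) = (-86 + (-10 - 1*77**2 - 2*77))*(-136) = (-86 + (-10 - 1*5929 - 154))*(-136) = (-86 + (-10 - 5929 - 154))*(-136) = (-86 - 6093)*(-136) = -6179*(-136) = 840344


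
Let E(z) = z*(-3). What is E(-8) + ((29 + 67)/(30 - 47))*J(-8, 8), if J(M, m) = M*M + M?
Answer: -4968/17 ≈ -292.24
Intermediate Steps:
J(M, m) = M + M² (J(M, m) = M² + M = M + M²)
E(z) = -3*z
E(-8) + ((29 + 67)/(30 - 47))*J(-8, 8) = -3*(-8) + ((29 + 67)/(30 - 47))*(-8*(1 - 8)) = 24 + (96/(-17))*(-8*(-7)) = 24 + (96*(-1/17))*56 = 24 - 96/17*56 = 24 - 5376/17 = -4968/17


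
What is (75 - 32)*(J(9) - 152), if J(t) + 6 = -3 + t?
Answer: -6536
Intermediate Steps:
J(t) = -9 + t (J(t) = -6 + (-3 + t) = -9 + t)
(75 - 32)*(J(9) - 152) = (75 - 32)*((-9 + 9) - 152) = 43*(0 - 152) = 43*(-152) = -6536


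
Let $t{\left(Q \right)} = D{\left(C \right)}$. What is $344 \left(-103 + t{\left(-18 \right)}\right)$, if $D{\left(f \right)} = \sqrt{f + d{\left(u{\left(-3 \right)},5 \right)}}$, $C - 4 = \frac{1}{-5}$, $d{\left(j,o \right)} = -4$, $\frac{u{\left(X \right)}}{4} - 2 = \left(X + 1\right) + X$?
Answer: $-35432 + \frac{344 i \sqrt{5}}{5} \approx -35432.0 + 153.84 i$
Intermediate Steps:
$u{\left(X \right)} = 12 + 8 X$ ($u{\left(X \right)} = 8 + 4 \left(\left(X + 1\right) + X\right) = 8 + 4 \left(\left(1 + X\right) + X\right) = 8 + 4 \left(1 + 2 X\right) = 8 + \left(4 + 8 X\right) = 12 + 8 X$)
$C = \frac{19}{5}$ ($C = 4 + \frac{1}{-5} = 4 - \frac{1}{5} = \frac{19}{5} \approx 3.8$)
$D{\left(f \right)} = \sqrt{-4 + f}$ ($D{\left(f \right)} = \sqrt{f - 4} = \sqrt{-4 + f}$)
$t{\left(Q \right)} = \frac{i \sqrt{5}}{5}$ ($t{\left(Q \right)} = \sqrt{-4 + \frac{19}{5}} = \sqrt{- \frac{1}{5}} = \frac{i \sqrt{5}}{5}$)
$344 \left(-103 + t{\left(-18 \right)}\right) = 344 \left(-103 + \frac{i \sqrt{5}}{5}\right) = -35432 + \frac{344 i \sqrt{5}}{5}$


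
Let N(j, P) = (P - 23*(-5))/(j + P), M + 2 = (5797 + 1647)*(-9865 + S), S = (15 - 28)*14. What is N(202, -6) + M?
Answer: -14658814411/196 ≈ -7.4790e+7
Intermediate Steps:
S = -182 (S = -13*14 = -182)
M = -74789870 (M = -2 + (5797 + 1647)*(-9865 - 182) = -2 + 7444*(-10047) = -2 - 74789868 = -74789870)
N(j, P) = (115 + P)/(P + j) (N(j, P) = (P + 115)/(P + j) = (115 + P)/(P + j))
N(202, -6) + M = (115 - 6)/(-6 + 202) - 74789870 = 109/196 - 74789870 = -14658814411/196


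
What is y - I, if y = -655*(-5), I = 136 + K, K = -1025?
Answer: 4164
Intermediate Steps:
I = -889 (I = 136 - 1025 = -889)
y = 3275
y - I = 3275 - 1*(-889) = 3275 + 889 = 4164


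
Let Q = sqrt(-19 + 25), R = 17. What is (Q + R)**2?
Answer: (17 + sqrt(6))**2 ≈ 378.28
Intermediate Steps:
Q = sqrt(6) ≈ 2.4495
(Q + R)**2 = (sqrt(6) + 17)**2 = (17 + sqrt(6))**2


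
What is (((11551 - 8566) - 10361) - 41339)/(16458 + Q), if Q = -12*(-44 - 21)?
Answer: -48715/17238 ≈ -2.8260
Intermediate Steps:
Q = 780 (Q = -12*(-65) = 780)
(((11551 - 8566) - 10361) - 41339)/(16458 + Q) = (((11551 - 8566) - 10361) - 41339)/(16458 + 780) = ((2985 - 10361) - 41339)/17238 = (-7376 - 41339)*(1/17238) = -48715*1/17238 = -48715/17238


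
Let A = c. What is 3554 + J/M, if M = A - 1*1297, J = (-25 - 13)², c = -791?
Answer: 1854827/522 ≈ 3553.3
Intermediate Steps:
A = -791
J = 1444 (J = (-38)² = 1444)
M = -2088 (M = -791 - 1*1297 = -791 - 1297 = -2088)
3554 + J/M = 3554 + 1444/(-2088) = 3554 + 1444*(-1/2088) = 3554 - 361/522 = 1854827/522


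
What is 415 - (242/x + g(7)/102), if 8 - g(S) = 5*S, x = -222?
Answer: 1571323/3774 ≈ 416.35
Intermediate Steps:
g(S) = 8 - 5*S
415 - (242/x + g(7)/102) = 415 - (242/(-222) + (8 - 5*7)/102) = 415 - (242*(-1/222) + (8 - 35)*(1/102)) = 415 - (-121/111 - 27*1/102) = 415 - (-121/111 - 9/34) = 415 - 1*(-5113/3774) = 415 + 5113/3774 = 1571323/3774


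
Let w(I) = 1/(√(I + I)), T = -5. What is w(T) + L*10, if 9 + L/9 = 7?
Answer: -180 - I*√10/10 ≈ -180.0 - 0.31623*I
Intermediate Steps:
L = -18 (L = -81 + 9*7 = -81 + 63 = -18)
w(I) = √2/(2*√I) (w(I) = 1/(√(2*I)) = 1/(√2*√I) = √2/(2*√I))
w(T) + L*10 = √2/(2*√(-5)) - 18*10 = √2*(-I*√5/5)/2 - 180 = -I*√10/10 - 180 = -180 - I*√10/10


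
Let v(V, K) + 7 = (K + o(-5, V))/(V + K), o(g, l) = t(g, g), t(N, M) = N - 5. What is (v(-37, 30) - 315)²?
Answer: 5171076/49 ≈ 1.0553e+5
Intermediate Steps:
t(N, M) = -5 + N
o(g, l) = -5 + g
v(V, K) = -7 + (-10 + K)/(K + V) (v(V, K) = -7 + (K + (-5 - 5))/(V + K) = -7 + (K - 10)/(K + V) = -7 + (-10 + K)/(K + V))
(v(-37, 30) - 315)² = ((-10 - 7*(-37) - 6*30)/(30 - 37) - 315)² = ((-10 + 259 - 180)/(-7) - 315)² = (-⅐*69 - 315)² = (-69/7 - 315)² = (-2274/7)² = 5171076/49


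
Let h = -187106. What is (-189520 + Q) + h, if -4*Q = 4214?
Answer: -755359/2 ≈ -3.7768e+5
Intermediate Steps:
Q = -2107/2 (Q = -¼*4214 = -2107/2 ≈ -1053.5)
(-189520 + Q) + h = (-189520 - 2107/2) - 187106 = -381147/2 - 187106 = -755359/2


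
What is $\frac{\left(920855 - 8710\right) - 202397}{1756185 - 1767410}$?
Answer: $- \frac{709748}{11225} \approx -63.229$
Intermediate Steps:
$\frac{\left(920855 - 8710\right) - 202397}{1756185 - 1767410} = \frac{912145 - 202397}{-11225} = 709748 \left(- \frac{1}{11225}\right) = - \frac{709748}{11225}$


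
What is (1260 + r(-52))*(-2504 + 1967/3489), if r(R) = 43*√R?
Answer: -3668485380/1163 - 751166054*I*√13/3489 ≈ -3.1543e+6 - 7.7626e+5*I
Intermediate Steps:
(1260 + r(-52))*(-2504 + 1967/3489) = (1260 + 43*√(-52))*(-2504 + 1967/3489) = (1260 + 43*(2*I*√13))*(-2504 + 1967*(1/3489)) = (1260 + 86*I*√13)*(-2504 + 1967/3489) = (1260 + 86*I*√13)*(-8734489/3489) = -3668485380/1163 - 751166054*I*√13/3489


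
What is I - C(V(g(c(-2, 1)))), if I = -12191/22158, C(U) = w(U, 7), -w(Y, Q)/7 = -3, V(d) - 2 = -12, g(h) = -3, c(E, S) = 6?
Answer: -477509/22158 ≈ -21.550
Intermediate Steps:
V(d) = -10 (V(d) = 2 - 12 = -10)
w(Y, Q) = 21 (w(Y, Q) = -7*(-3) = 21)
C(U) = 21
I = -12191/22158 (I = -12191*1/22158 = -12191/22158 ≈ -0.55019)
I - C(V(g(c(-2, 1)))) = -12191/22158 - 1*21 = -12191/22158 - 21 = -477509/22158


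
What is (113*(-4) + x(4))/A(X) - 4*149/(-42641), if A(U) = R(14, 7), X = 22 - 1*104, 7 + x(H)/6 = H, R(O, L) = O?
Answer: -10016463/298487 ≈ -33.557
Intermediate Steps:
x(H) = -42 + 6*H
X = -82 (X = 22 - 104 = -82)
A(U) = 14
(113*(-4) + x(4))/A(X) - 4*149/(-42641) = (113*(-4) + (-42 + 6*4))/14 - 4*149/(-42641) = (-452 + (-42 + 24))*(1/14) - 596*(-1/42641) = (-452 - 18)*(1/14) + 596/42641 = -470*1/14 + 596/42641 = -235/7 + 596/42641 = -10016463/298487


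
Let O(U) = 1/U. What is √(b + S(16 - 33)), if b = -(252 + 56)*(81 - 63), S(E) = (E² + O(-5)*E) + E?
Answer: 3*I*√14635/5 ≈ 72.585*I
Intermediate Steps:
S(E) = E² + 4*E/5 (S(E) = (E² + E/(-5)) + E = (E² - E/5) + E = E² + 4*E/5)
b = -5544 (b = -308*18 = -1*5544 = -5544)
√(b + S(16 - 33)) = √(-5544 + (16 - 33)*(4 + 5*(16 - 33))/5) = √(-5544 + (⅕)*(-17)*(4 + 5*(-17))) = √(-5544 + (⅕)*(-17)*(4 - 85)) = √(-5544 + (⅕)*(-17)*(-81)) = √(-5544 + 1377/5) = √(-26343/5) = 3*I*√14635/5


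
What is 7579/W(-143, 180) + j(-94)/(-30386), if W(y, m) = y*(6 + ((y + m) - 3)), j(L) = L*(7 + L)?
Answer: -968789/607720 ≈ -1.5941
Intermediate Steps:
W(y, m) = y*(3 + m + y) (W(y, m) = y*(6 + ((m + y) - 3)) = y*(6 + (-3 + m + y)) = y*(3 + m + y))
7579/W(-143, 180) + j(-94)/(-30386) = 7579/((-143*(3 + 180 - 143))) - 94*(7 - 94)/(-30386) = 7579/((-143*40)) - 94*(-87)*(-1/30386) = 7579/(-5720) + 8178*(-1/30386) = 7579*(-1/5720) - 4089/15193 = -53/40 - 4089/15193 = -968789/607720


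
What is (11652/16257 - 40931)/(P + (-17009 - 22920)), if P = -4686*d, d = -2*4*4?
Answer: -221801205/596214637 ≈ -0.37202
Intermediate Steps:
d = -32 (d = -8*4 = -32)
P = 149952 (P = -4686*(-32) = 149952)
(11652/16257 - 40931)/(P + (-17009 - 22920)) = (11652/16257 - 40931)/(149952 + (-17009 - 22920)) = (11652*(1/16257) - 40931)/(149952 - 39929) = (3884/5419 - 40931)/110023 = -221801205/5419*1/110023 = -221801205/596214637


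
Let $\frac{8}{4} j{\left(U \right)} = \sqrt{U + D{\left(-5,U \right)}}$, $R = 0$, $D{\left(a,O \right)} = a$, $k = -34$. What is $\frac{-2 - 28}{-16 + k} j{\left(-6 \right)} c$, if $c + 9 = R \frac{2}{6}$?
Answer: $- \frac{27 i \sqrt{11}}{10} \approx - 8.9549 i$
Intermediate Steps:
$c = -9$ ($c = -9 + 0 \cdot \frac{2}{6} = -9 + 0 \cdot 2 \cdot \frac{1}{6} = -9 + 0 \cdot \frac{1}{3} = -9 + 0 = -9$)
$j{\left(U \right)} = \frac{\sqrt{-5 + U}}{2}$ ($j{\left(U \right)} = \frac{\sqrt{U - 5}}{2} = \frac{\sqrt{-5 + U}}{2}$)
$\frac{-2 - 28}{-16 + k} j{\left(-6 \right)} c = \frac{-2 - 28}{-16 - 34} \frac{\sqrt{-5 - 6}}{2} \left(-9\right) = - \frac{30}{-50} \frac{\sqrt{-11}}{2} \left(-9\right) = \left(-30\right) \left(- \frac{1}{50}\right) \frac{i \sqrt{11}}{2} \left(-9\right) = \frac{3 \frac{i \sqrt{11}}{2}}{5} \left(-9\right) = \frac{3 i \sqrt{11}}{10} \left(-9\right) = - \frac{27 i \sqrt{11}}{10}$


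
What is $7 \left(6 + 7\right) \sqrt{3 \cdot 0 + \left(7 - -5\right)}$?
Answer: $182 \sqrt{3} \approx 315.23$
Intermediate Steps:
$7 \left(6 + 7\right) \sqrt{3 \cdot 0 + \left(7 - -5\right)} = 7 \cdot 13 \sqrt{0 + \left(7 + 5\right)} = 91 \sqrt{0 + 12} = 91 \sqrt{12} = 91 \cdot 2 \sqrt{3} = 182 \sqrt{3}$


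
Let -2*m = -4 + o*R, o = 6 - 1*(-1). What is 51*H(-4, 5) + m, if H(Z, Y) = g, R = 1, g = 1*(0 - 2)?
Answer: -207/2 ≈ -103.50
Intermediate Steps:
g = -2 (g = 1*(-2) = -2)
o = 7 (o = 6 + 1 = 7)
H(Z, Y) = -2
m = -3/2 (m = -(-4 + 7*1)/2 = -(-4 + 7)/2 = -½*3 = -3/2 ≈ -1.5000)
51*H(-4, 5) + m = 51*(-2) - 3/2 = -102 - 3/2 = -207/2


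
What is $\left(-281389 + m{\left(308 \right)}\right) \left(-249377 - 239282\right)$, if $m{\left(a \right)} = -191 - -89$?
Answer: $137553110569$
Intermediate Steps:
$m{\left(a \right)} = -102$ ($m{\left(a \right)} = -191 + 89 = -102$)
$\left(-281389 + m{\left(308 \right)}\right) \left(-249377 - 239282\right) = \left(-281389 - 102\right) \left(-249377 - 239282\right) = \left(-281491\right) \left(-488659\right) = 137553110569$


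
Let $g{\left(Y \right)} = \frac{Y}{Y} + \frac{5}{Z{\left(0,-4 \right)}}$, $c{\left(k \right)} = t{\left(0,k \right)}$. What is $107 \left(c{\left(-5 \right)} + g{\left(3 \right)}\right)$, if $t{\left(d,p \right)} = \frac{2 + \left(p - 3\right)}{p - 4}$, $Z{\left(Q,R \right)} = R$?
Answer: $\frac{535}{12} \approx 44.583$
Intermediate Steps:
$t{\left(d,p \right)} = \frac{-1 + p}{-4 + p}$ ($t{\left(d,p \right)} = \frac{2 + \left(-3 + p\right)}{-4 + p} = \frac{-1 + p}{-4 + p}$)
$c{\left(k \right)} = \frac{-1 + k}{-4 + k}$
$g{\left(Y \right)} = - \frac{1}{4}$ ($g{\left(Y \right)} = \frac{Y}{Y} + \frac{5}{-4} = 1 + 5 \left(- \frac{1}{4}\right) = 1 - \frac{5}{4} = - \frac{1}{4}$)
$107 \left(c{\left(-5 \right)} + g{\left(3 \right)}\right) = 107 \left(\frac{-1 - 5}{-4 - 5} - \frac{1}{4}\right) = 107 \left(\frac{1}{-9} \left(-6\right) - \frac{1}{4}\right) = 107 \left(\left(- \frac{1}{9}\right) \left(-6\right) - \frac{1}{4}\right) = 107 \left(\frac{2}{3} - \frac{1}{4}\right) = 107 \cdot \frac{5}{12} = \frac{535}{12}$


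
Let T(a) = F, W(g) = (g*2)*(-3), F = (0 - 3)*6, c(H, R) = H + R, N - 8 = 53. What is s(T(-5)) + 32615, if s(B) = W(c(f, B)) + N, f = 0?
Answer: 32784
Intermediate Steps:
N = 61 (N = 8 + 53 = 61)
F = -18 (F = -3*6 = -18)
W(g) = -6*g (W(g) = (2*g)*(-3) = -6*g)
T(a) = -18
s(B) = 61 - 6*B (s(B) = -6*(0 + B) + 61 = -6*B + 61 = 61 - 6*B)
s(T(-5)) + 32615 = (61 - 6*(-18)) + 32615 = (61 + 108) + 32615 = 169 + 32615 = 32784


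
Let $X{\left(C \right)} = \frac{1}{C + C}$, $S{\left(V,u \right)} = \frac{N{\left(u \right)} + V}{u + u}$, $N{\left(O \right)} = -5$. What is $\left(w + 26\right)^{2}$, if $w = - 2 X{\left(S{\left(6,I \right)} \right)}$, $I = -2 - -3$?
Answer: $576$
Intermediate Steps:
$I = 1$ ($I = -2 + 3 = 1$)
$S{\left(V,u \right)} = \frac{-5 + V}{2 u}$ ($S{\left(V,u \right)} = \frac{-5 + V}{u + u} = \frac{-5 + V}{2 u}$)
$X{\left(C \right)} = \frac{1}{2 C}$
$w = -2$ ($w = - 2 \frac{1}{2 \frac{-5 + 6}{2 \cdot 1}} = - 2 \frac{1}{2 \cdot \frac{1}{2} \cdot 1 \cdot 1} = - 2 \frac{\frac{1}{\frac{1}{2}}}{2} = - 2 \cdot \frac{1}{2} \cdot 2 = \left(-2\right) 1 = -2$)
$\left(w + 26\right)^{2} = \left(-2 + 26\right)^{2} = 24^{2} = 576$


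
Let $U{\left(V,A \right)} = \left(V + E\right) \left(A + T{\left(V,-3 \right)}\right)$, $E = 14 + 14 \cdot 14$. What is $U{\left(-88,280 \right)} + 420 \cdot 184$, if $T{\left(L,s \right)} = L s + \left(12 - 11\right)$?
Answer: $143770$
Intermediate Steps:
$T{\left(L,s \right)} = 1 + L s$ ($T{\left(L,s \right)} = L s + 1 = 1 + L s$)
$E = 210$ ($E = 14 + 196 = 210$)
$U{\left(V,A \right)} = \left(210 + V\right) \left(1 + A - 3 V\right)$ ($U{\left(V,A \right)} = \left(V + 210\right) \left(A + \left(1 + V \left(-3\right)\right)\right) = \left(210 + V\right) \left(A - \left(-1 + 3 V\right)\right) = \left(210 + V\right) \left(1 + A - 3 V\right)$)
$U{\left(-88,280 \right)} + 420 \cdot 184 = \left(210 - -55352 - 3 \left(-88\right)^{2} + 210 \cdot 280 + 280 \left(-88\right)\right) + 420 \cdot 184 = \left(210 + 55352 - 23232 + 58800 - 24640\right) + 77280 = 66490 + 77280 = 143770$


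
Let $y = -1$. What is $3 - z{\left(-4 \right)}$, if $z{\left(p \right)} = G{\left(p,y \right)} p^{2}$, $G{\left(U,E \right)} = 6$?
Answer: $-93$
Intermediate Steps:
$z{\left(p \right)} = 6 p^{2}$
$3 - z{\left(-4 \right)} = 3 - 6 \left(-4\right)^{2} = 3 - 6 \cdot 16 = 3 - 96 = -93$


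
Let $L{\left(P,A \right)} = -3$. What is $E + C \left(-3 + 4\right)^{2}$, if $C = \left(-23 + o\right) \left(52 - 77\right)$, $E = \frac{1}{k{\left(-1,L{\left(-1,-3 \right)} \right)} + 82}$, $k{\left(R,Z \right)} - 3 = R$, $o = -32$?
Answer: $\frac{115501}{84} \approx 1375.0$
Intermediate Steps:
$k{\left(R,Z \right)} = 3 + R$
$E = \frac{1}{84}$ ($E = \frac{1}{\left(3 - 1\right) + 82} = \frac{1}{2 + 82} = \frac{1}{84} \approx 0.011905$)
$C = 1375$ ($C = \left(-23 - 32\right) \left(52 - 77\right) = \left(-55\right) \left(-25\right) = 1375$)
$E + C \left(-3 + 4\right)^{2} = \frac{1}{84} + 1375 \left(-3 + 4\right)^{2} = \frac{1}{84} + 1375 \cdot 1^{2} = \frac{1}{84} + 1375 \cdot 1 = \frac{1}{84} + 1375 = \frac{115501}{84}$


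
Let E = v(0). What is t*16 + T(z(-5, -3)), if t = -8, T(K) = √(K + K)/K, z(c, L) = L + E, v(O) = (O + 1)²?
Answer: -128 - I ≈ -128.0 - 1.0*I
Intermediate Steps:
v(O) = (1 + O)²
E = 1 (E = (1 + 0)² = 1² = 1)
z(c, L) = 1 + L (z(c, L) = L + 1 = 1 + L)
T(K) = √2/√K (T(K) = √(2*K)/K = (√2*√K)/K = √2/√K)
t*16 + T(z(-5, -3)) = -8*16 + √2/√(1 - 3) = -128 + √2/√(-2) = -128 + √2*(-I*√2/2) = -128 - I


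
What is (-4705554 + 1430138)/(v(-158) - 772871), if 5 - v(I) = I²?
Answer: 1637708/398915 ≈ 4.1054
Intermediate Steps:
v(I) = 5 - I²
(-4705554 + 1430138)/(v(-158) - 772871) = (-4705554 + 1430138)/((5 - 1*(-158)²) - 772871) = -3275416/((5 - 1*24964) - 772871) = -3275416/((5 - 24964) - 772871) = -3275416/(-24959 - 772871) = -3275416/(-797830) = -3275416*(-1/797830) = 1637708/398915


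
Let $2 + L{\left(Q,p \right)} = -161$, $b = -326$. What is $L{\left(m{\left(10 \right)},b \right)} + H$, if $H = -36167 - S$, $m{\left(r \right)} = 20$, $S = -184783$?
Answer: $148453$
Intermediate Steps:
$L{\left(Q,p \right)} = -163$ ($L{\left(Q,p \right)} = -2 - 161 = -163$)
$H = 148616$ ($H = -36167 - -184783 = -36167 + 184783 = 148616$)
$L{\left(m{\left(10 \right)},b \right)} + H = -163 + 148616 = 148453$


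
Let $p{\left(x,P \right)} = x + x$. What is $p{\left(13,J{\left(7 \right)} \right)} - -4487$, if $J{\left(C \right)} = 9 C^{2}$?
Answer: $4513$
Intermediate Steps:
$p{\left(x,P \right)} = 2 x$
$p{\left(13,J{\left(7 \right)} \right)} - -4487 = 2 \cdot 13 - -4487 = 26 + 4487 = 4513$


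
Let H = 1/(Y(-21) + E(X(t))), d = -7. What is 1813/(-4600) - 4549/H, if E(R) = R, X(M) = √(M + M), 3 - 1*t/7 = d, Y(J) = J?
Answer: 439431587/4600 - 9098*√35 ≈ 41704.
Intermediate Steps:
t = 70 (t = 21 - 7*(-7) = 21 + 49 = 70)
X(M) = √2*√M (X(M) = √(2*M) = √2*√M)
H = 1/(-21 + 2*√35) (H = 1/(-21 + √2*√70) = 1/(-21 + 2*√35) ≈ -0.10908)
1813/(-4600) - 4549/H = 1813/(-4600) - 4549/(-3/43 - 2*√35/301) = 1813*(-1/4600) - 4549/(-3/43 - 2*√35/301) = -1813/4600 - 4549/(-3/43 - 2*√35/301)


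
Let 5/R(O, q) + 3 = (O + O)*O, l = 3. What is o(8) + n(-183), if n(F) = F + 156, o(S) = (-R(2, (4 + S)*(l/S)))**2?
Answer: -26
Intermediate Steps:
R(O, q) = 5/(-3 + 2*O**2) (R(O, q) = 5/(-3 + (O + O)*O) = 5/(-3 + (2*O)*O) = 5/(-3 + 2*O**2))
o(S) = 1 (o(S) = (-5/(-3 + 2*2**2))**2 = (-5/(-3 + 2*4))**2 = (-5/(-3 + 8))**2 = (-5/5)**2 = (-1*1)**2 = (-1)**2 = 1)
n(F) = 156 + F
o(8) + n(-183) = 1 + (156 - 183) = 1 - 27 = -26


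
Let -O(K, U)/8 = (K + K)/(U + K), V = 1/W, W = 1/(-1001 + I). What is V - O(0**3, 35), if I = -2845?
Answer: -3846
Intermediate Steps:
W = -1/3846 (W = 1/(-1001 - 2845) = 1/(-3846) = -1/3846 ≈ -0.00026001)
V = -3846 (V = 1/(-1/3846) = -3846)
O(K, U) = -16*K/(K + U) (O(K, U) = -8*(K + K)/(U + K) = -8*2*K/(K + U) = -16*K/(K + U))
V - O(0**3, 35) = -3846 - (-16)*0**3/(0**3 + 35) = -3846 - (-16)*0/(0 + 35) = -3846 - (-16)*0/35 = -3846 - 1*0 = -3846 + 0 = -3846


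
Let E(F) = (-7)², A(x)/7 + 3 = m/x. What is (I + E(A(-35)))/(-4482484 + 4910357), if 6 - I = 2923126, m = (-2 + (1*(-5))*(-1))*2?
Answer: -2923071/427873 ≈ -6.8316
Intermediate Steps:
m = 6 (m = (-2 - 5*(-1))*2 = (-2 + 5)*2 = 3*2 = 6)
I = -2923120 (I = 6 - 1*2923126 = 6 - 2923126 = -2923120)
A(x) = -21 + 42/x (A(x) = -21 + 7*(6/x) = -21 + 42/x)
E(F) = 49
(I + E(A(-35)))/(-4482484 + 4910357) = (-2923120 + 49)/(-4482484 + 4910357) = -2923071/427873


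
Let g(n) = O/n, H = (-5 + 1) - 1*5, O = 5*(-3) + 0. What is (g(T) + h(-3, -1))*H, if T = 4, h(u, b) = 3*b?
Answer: 243/4 ≈ 60.750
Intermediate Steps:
O = -15 (O = -15 + 0 = -15)
H = -9 (H = -4 - 5 = -9)
g(n) = -15/n
(g(T) + h(-3, -1))*H = (-15/4 + 3*(-1))*(-9) = (-15*1/4 - 3)*(-9) = (-15/4 - 3)*(-9) = -27/4*(-9) = 243/4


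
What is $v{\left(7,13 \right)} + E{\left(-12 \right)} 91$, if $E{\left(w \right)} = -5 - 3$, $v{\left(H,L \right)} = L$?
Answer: $-715$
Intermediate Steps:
$E{\left(w \right)} = -8$ ($E{\left(w \right)} = -5 - 3 = -8$)
$v{\left(7,13 \right)} + E{\left(-12 \right)} 91 = 13 - 728 = -715$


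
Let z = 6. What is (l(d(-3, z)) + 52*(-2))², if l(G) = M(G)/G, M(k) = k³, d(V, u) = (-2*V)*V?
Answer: 48400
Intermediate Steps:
d(V, u) = -2*V²
l(G) = G² (l(G) = G³/G = G²)
(l(d(-3, z)) + 52*(-2))² = ((-2*(-3)²)² + 52*(-2))² = ((-2*9)² - 104)² = ((-18)² - 104)² = (324 - 104)² = 220² = 48400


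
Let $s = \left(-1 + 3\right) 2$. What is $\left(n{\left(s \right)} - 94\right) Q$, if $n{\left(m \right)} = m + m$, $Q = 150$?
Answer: $-12900$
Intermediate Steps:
$s = 4$ ($s = 2 \cdot 2 = 4$)
$n{\left(m \right)} = 2 m$
$\left(n{\left(s \right)} - 94\right) Q = \left(2 \cdot 4 - 94\right) 150 = \left(8 - 94\right) 150 = \left(-86\right) 150 = -12900$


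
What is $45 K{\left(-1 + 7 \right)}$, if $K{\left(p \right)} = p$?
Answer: $270$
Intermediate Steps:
$45 K{\left(-1 + 7 \right)} = 45 \left(-1 + 7\right) = 45 \cdot 6 = 270$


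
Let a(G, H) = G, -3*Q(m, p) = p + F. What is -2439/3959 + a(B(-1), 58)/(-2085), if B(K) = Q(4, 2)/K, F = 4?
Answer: -5093233/8254515 ≈ -0.61702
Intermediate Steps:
Q(m, p) = -4/3 - p/3 (Q(m, p) = -(p + 4)/3 = -(4 + p)/3 = -4/3 - p/3)
B(K) = -2/K (B(K) = (-4/3 - ⅓*2)/K = (-4/3 - ⅔)/K = -2/K)
-2439/3959 + a(B(-1), 58)/(-2085) = -2439/3959 - 2/(-1)/(-2085) = -2439*1/3959 - 2*(-1)*(-1/2085) = -2439/3959 + 2*(-1/2085) = -2439/3959 - 2/2085 = -5093233/8254515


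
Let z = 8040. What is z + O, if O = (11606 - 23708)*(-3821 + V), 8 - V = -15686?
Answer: -143679006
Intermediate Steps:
V = 15694 (V = 8 - 1*(-15686) = 8 + 15686 = 15694)
O = -143687046 (O = (11606 - 23708)*(-3821 + 15694) = -12102*11873 = -143687046)
z + O = 8040 - 143687046 = -143679006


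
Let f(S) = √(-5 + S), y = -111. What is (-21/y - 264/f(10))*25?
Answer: 175/37 - 1320*√5 ≈ -2946.9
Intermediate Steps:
(-21/y - 264/f(10))*25 = (-21/(-111) - 264/√(-5 + 10))*25 = (-21*(-1/111) - 264*√5/5)*25 = (7/37 - 264*√5/5)*25 = 175/37 - 1320*√5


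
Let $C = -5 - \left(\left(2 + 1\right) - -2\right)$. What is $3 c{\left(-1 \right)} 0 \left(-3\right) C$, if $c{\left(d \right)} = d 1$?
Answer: $0$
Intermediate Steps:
$c{\left(d \right)} = d$
$C = -10$ ($C = -5 - \left(3 + 2\right) = -5 - 5 = -10$)
$3 c{\left(-1 \right)} 0 \left(-3\right) C = 3 \left(-1\right) 0 \left(-3\right) \left(-10\right) = \left(-3\right) 0 \left(-3\right) \left(-10\right) = 0 \left(-3\right) \left(-10\right) = 0 \left(-10\right) = 0$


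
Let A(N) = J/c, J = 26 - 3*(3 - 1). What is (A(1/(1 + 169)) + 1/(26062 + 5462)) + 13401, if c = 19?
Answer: 8027239855/598956 ≈ 13402.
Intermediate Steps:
J = 20 (J = 26 - 3*2 = 26 - 6 = 20)
A(N) = 20/19
(A(1/(1 + 169)) + 1/(26062 + 5462)) + 13401 = (20/19 + 1/(26062 + 5462)) + 13401 = (20/19 + 1/31524) + 13401 = 630499/598956 + 13401 = 8027239855/598956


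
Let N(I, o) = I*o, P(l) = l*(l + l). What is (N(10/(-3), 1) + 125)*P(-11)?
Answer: 88330/3 ≈ 29443.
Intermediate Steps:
P(l) = 2*l**2 (P(l) = l*(2*l) = 2*l**2)
(N(10/(-3), 1) + 125)*P(-11) = ((10/(-3))*1 + 125)*(2*(-11)**2) = ((10*(-1/3))*1 + 125)*(2*121) = (-10/3*1 + 125)*242 = (-10/3 + 125)*242 = (365/3)*242 = 88330/3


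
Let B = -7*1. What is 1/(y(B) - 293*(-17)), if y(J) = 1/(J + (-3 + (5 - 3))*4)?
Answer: 11/54790 ≈ 0.00020077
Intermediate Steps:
B = -7
y(J) = 1/(-4 + J) (y(J) = 1/(J + (-3 + 2)*4) = 1/(J - 1*4) = 1/(J - 4) = 1/(-4 + J))
1/(y(B) - 293*(-17)) = 1/(1/(-4 - 7) - 293*(-17)) = 1/(1/(-11) + 4981) = 1/(-1/11 + 4981) = 1/(54790/11) = 11/54790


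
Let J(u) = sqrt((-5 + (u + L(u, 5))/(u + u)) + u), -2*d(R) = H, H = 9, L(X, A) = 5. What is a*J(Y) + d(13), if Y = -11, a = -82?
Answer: -9/2 - 82*I*sqrt(1903)/11 ≈ -4.5 - 325.19*I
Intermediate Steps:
d(R) = -9/2 (d(R) = -1/2*9 = -9/2)
J(u) = sqrt(-5 + u + (5 + u)/(2*u)) (J(u) = sqrt((-5 + (u + 5)/(u + u)) + u) = sqrt((-5 + (5 + u)/((2*u))) + u) = sqrt((-5 + (5 + u)*(1/(2*u))) + u) = sqrt((-5 + (5 + u)/(2*u)) + u) = sqrt(-5 + u + (5 + u)/(2*u)))
a*J(Y) + d(13) = -41*sqrt(-18 + 4*(-11) + 10/(-11)) - 9/2 = -41*sqrt(-18 - 44 + 10*(-1/11)) - 9/2 = -41*sqrt(-18 - 44 - 10/11) - 9/2 = -41*sqrt(-692/11) - 9/2 = -41*2*I*sqrt(1903)/11 - 9/2 = -82*I*sqrt(1903)/11 - 9/2 = -9/2 - 82*I*sqrt(1903)/11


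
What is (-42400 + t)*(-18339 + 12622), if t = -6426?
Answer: 279138242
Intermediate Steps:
(-42400 + t)*(-18339 + 12622) = (-42400 - 6426)*(-18339 + 12622) = -48826*(-5717) = 279138242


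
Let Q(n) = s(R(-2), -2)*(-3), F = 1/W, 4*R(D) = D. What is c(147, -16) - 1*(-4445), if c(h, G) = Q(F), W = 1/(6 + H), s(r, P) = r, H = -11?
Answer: 8893/2 ≈ 4446.5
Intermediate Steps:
R(D) = D/4
W = -⅕ (W = 1/(6 - 11) = 1/(-5) = -⅕ ≈ -0.20000)
F = -5 (F = 1/(-⅕) = -5)
Q(n) = 3/2 (Q(n) = ((¼)*(-2))*(-3) = -½*(-3) = 3/2)
c(h, G) = 3/2
c(147, -16) - 1*(-4445) = 3/2 - 1*(-4445) = 3/2 + 4445 = 8893/2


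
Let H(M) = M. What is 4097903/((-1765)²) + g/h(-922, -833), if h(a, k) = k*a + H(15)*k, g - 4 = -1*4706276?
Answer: -11565003439707/2353649059475 ≈ -4.9137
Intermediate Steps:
g = -4706272 (g = 4 - 1*4706276 = 4 - 4706276 = -4706272)
h(a, k) = 15*k + a*k (h(a, k) = k*a + 15*k = a*k + 15*k = 15*k + a*k)
4097903/((-1765)²) + g/h(-922, -833) = 4097903/((-1765)²) - 4706272*(-1/(833*(15 - 922))) = 4097903/3115225 - 4706272/((-833*(-907))) = 4097903*(1/3115225) - 4706272/755531 = 4097903/3115225 - 4706272*1/755531 = 4097903/3115225 - 4706272/755531 = -11565003439707/2353649059475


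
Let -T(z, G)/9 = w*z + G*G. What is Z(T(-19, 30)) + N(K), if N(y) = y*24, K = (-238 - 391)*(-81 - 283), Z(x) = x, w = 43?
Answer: 5494197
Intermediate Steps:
T(z, G) = -387*z - 9*G**2 (T(z, G) = -9*(43*z + G*G) = -9*(43*z + G**2) = -9*(G**2 + 43*z) = -387*z - 9*G**2)
K = 228956 (K = -629*(-364) = 228956)
N(y) = 24*y
Z(T(-19, 30)) + N(K) = (-387*(-19) - 9*30**2) + 24*228956 = (7353 - 9*900) + 5494944 = (7353 - 8100) + 5494944 = -747 + 5494944 = 5494197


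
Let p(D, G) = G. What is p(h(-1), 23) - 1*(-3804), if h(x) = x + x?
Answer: 3827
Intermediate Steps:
h(x) = 2*x
p(h(-1), 23) - 1*(-3804) = 23 - 1*(-3804) = 23 + 3804 = 3827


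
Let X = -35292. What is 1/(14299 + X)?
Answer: -1/20993 ≈ -4.7635e-5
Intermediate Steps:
1/(14299 + X) = 1/(14299 - 35292) = 1/(-20993) = -1/20993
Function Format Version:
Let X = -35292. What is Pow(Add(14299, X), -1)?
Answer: Rational(-1, 20993) ≈ -4.7635e-5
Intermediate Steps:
Pow(Add(14299, X), -1) = Pow(Add(14299, -35292), -1) = Pow(-20993, -1) = Rational(-1, 20993)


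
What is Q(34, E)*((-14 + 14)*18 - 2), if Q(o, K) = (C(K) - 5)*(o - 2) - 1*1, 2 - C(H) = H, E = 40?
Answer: 2754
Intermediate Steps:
C(H) = 2 - H
Q(o, K) = -1 + (-3 - K)*(-2 + o) (Q(o, K) = ((2 - K) - 5)*(o - 2) - 1*1 = (-3 - K)*(-2 + o) - 1 = -1 + (-3 - K)*(-2 + o))
Q(34, E)*((-14 + 14)*18 - 2) = (5 - 3*34 + 2*40 - 1*40*34)*((-14 + 14)*18 - 2) = (5 - 102 + 80 - 1360)*(0*18 - 2) = -1377*(0 - 2) = -1377*(-2) = 2754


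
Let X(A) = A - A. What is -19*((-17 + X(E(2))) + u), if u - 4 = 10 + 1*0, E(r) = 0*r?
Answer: 57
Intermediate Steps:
E(r) = 0
X(A) = 0
u = 14 (u = 4 + (10 + 1*0) = 4 + (10 + 0) = 4 + 10 = 14)
-19*((-17 + X(E(2))) + u) = -19*((-17 + 0) + 14) = -19*(-17 + 14) = -19*(-3) = 57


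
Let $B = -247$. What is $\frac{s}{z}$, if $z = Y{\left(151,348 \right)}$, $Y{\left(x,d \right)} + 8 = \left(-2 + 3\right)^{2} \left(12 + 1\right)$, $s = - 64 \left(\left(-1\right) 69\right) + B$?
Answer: $\frac{4169}{5} \approx 833.8$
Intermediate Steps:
$s = 4169$ ($s = - 64 \left(\left(-1\right) 69\right) - 247 = \left(-64\right) \left(-69\right) - 247 = 4416 - 247 = 4169$)
$Y{\left(x,d \right)} = 5$ ($Y{\left(x,d \right)} = -8 + \left(-2 + 3\right)^{2} \left(12 + 1\right) = -8 + 1^{2} \cdot 13 = -8 + 1 \cdot 13 = -8 + 13 = 5$)
$z = 5$
$\frac{s}{z} = \frac{4169}{5}$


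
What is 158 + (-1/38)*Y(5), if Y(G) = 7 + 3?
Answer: 2997/19 ≈ 157.74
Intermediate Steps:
Y(G) = 10
158 + (-1/38)*Y(5) = 158 - 1/38*10 = 158 - 5/19 = 2997/19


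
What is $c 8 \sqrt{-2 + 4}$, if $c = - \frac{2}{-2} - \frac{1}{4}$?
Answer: $6 \sqrt{2} \approx 8.4853$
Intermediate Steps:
$c = \frac{3}{4}$ ($c = \left(-2\right) \left(- \frac{1}{2}\right) - \frac{1}{4} = 1 - \frac{1}{4} = \frac{3}{4} \approx 0.75$)
$c 8 \sqrt{-2 + 4} = \frac{3}{4} \cdot 8 \sqrt{-2 + 4} = 6 \sqrt{2}$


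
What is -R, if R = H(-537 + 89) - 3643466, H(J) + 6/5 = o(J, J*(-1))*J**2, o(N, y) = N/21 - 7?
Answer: 139951208/15 ≈ 9.3301e+6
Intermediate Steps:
o(N, y) = -7 + N/21 (o(N, y) = N*(1/21) - 7 = N/21 - 7 = -7 + N/21)
H(J) = -6/5 + J**2*(-7 + J/21) (H(J) = -6/5 + (-7 + J/21)*J**2 = -6/5 + J**2*(-7 + J/21))
R = -139951208/15 (R = (-6/5 + (-537 + 89)**2*(-147 + (-537 + 89))/21) - 3643466 = (-6/5 + (1/21)*(-448)**2*(-147 - 448)) - 3643466 = (-6/5 + (1/21)*200704*(-595)) - 3643466 = (-6/5 - 17059840/3) - 3643466 = -85299218/15 - 3643466 = -139951208/15 ≈ -9.3301e+6)
-R = -1*(-139951208/15) = 139951208/15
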